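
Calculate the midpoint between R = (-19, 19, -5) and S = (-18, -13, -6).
Midpoint = ((-19-18)/2, (19-13)/2, (-5-6)/2) = (-18.5, 3, -5.5)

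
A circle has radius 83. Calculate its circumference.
Circumference = 2 * pi * r
Circumference = 2 * pi * 83
Circumference = 521.50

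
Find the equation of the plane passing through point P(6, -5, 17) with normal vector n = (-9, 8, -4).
d = n·P = (-9)(6) + (8)(-5) + (-4)(17) = -162
Plane: -9x + 8y - 4z = -162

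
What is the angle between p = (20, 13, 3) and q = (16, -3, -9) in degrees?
p·q = 254, |p|² = 578, |q|² = 346
cos θ = 254/√199988 ≈ 0.568
θ ≈ 55.39°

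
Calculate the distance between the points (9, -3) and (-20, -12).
Using the distance formula: d = sqrt((x₂-x₁)² + (y₂-y₁)²)
dx = (-20) - 9 = -29
dy = (-12) - (-3) = -9
d = sqrt((-29)² + (-9)²) = sqrt(841 + 81) = sqrt(922) = 30.36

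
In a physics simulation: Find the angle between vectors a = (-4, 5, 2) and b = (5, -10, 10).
a·b = -50, |a|² = 45, |b|² = 225
cos θ = -50/√10125 ≈ -0.4969
θ ≈ 119.8°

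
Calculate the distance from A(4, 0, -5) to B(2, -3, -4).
d = √[(-2)² + (-3)² + (1)²] = √14 = 3.742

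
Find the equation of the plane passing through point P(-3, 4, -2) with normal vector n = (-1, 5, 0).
d = n·P = (-1)(-3) + (5)(4) + (0)(-2) = 23
Plane: -x + 5y = 23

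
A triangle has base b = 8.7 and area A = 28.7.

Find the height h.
A = ½bh  →  h = 2A/b
h = 2·28.7/8.7 = 6.598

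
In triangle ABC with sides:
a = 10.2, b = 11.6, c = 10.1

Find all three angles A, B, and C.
By the law of cosines:
cos(A) = (b² + c² - a²)/(2bc) = 0.565594  →  A = 55.56°
cos(B) = (a² + c² - b²)/(2ac) = 0.346971  →  B = 69.7°
cos(C) = (a² + b² - c²)/(2ab) = 0.577206  →  C = 54.75°
Check: A + B + C = 180.0° ✓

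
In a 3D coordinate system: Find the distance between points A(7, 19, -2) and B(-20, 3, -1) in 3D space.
d = √[(-27)² + (-16)² + (1)²] = √986 = 31.4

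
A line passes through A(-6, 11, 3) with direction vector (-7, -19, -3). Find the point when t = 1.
P(1) = (-6 + (-7)(1), 11 + (-19)(1), 3 + (-3)(1)) = (-13, -8, 0)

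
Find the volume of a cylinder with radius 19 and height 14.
Volume = pi * r² * h
Volume = pi * 19² * 14
Volume = pi * 361 * 14
Volume = pi * 5054
Volume = 15877.61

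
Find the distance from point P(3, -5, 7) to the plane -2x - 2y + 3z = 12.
d = |(-2)(3) + (-2)(-5) + 3(7) - (12)| / √((-2)² + (-2)² + 3²) = 13/√17 = 3.153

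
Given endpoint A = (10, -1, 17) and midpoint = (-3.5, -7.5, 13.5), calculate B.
B = (2×(-3.5) - 10, 2×(-7.5) - (-1), 2×13.5 - 17) = (-17, -14, 10)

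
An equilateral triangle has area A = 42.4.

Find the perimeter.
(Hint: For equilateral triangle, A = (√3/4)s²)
A = (√3/4)s²  →  s² = 4A/√3 = 4·42.4/√3 = 97.9186
s = 9.89538
Perimeter = 3s = 29.69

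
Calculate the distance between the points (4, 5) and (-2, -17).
Using the distance formula: d = sqrt((x₂-x₁)² + (y₂-y₁)²)
dx = (-2) - 4 = -6
dy = (-17) - 5 = -22
d = sqrt((-6)² + (-22)²) = sqrt(36 + 484) = sqrt(520) = 22.80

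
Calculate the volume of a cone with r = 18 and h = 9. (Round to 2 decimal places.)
Volume = (1/3) * pi * r² * h
Volume = (1/3) * pi * 18² * 9
Volume = (1/3) * pi * 324 * 9
Volume = (1/3) * pi * 2916
Volume = 3053.63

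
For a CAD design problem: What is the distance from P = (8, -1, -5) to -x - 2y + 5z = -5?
d = |(-1)(8) + (-2)(-1) + 5(-5) - (-5)| / √((-1)² + (-2)² + 5²) = 26/√30 = 4.747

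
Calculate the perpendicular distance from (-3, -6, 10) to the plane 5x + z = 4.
d = |5(-3) + 0(-6) + 1(10) - (4)| / √(5² + 0² + 1²) = 9/√26 = 1.765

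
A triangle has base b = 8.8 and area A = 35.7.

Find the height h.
A = ½bh  →  h = 2A/b
h = 2·35.7/8.8 = 8.114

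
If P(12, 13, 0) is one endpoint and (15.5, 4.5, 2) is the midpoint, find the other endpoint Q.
Q = (2×15.5 - 12, 2×4.5 - 13, 2×2 - 0) = (19, -4, 4)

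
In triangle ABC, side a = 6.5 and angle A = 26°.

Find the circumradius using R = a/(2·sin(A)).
R = a/(2·sin(A)) = 6.5/(2·sin(26°))
R = 6.5/(2·0.438371) = 6.5/0.876742 = 7.414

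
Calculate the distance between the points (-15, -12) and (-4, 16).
Using the distance formula: d = sqrt((x₂-x₁)² + (y₂-y₁)²)
dx = (-4) - (-15) = 11
dy = 16 - (-12) = 28
d = sqrt(11² + 28²) = sqrt(121 + 784) = sqrt(905) = 30.08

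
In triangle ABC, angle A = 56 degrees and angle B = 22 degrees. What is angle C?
Sum of angles in a triangle = 180 degrees
Third angle = 180 - 56 - 22
Third angle = 102 degrees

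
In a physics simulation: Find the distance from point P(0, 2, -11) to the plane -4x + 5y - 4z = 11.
d = |(-4)(0) + 5(2) + (-4)(-11) - (11)| / √((-4)² + 5² + (-4)²) = 43/√57 = 5.695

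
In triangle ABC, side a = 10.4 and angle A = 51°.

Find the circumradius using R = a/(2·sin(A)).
R = a/(2·sin(A)) = 10.4/(2·sin(51°))
R = 10.4/(2·0.777146) = 10.4/1.554292 = 6.691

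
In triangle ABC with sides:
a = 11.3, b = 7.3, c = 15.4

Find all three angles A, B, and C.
By the law of cosines:
cos(A) = (b² + c² - a²)/(2bc) = 0.723893  →  A = 43.62°
cos(B) = (a² + c² - b²)/(2ac) = 0.895184  →  B = 26.47°
cos(C) = (a² + b² - c²)/(2ab) = -0.340526  →  C = 109.9°
Check: A + B + C = 180.0° ✓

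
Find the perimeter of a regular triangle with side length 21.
Perimeter = number of sides * side length
Perimeter = 3 * 21
Perimeter = 63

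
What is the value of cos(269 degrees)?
cos(269 degrees) = -0.0175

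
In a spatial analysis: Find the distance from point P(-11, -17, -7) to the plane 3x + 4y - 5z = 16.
d = |3(-11) + 4(-17) + (-5)(-7) - (16)| / √(3² + 4² + (-5)²) = 82/√50 = 11.6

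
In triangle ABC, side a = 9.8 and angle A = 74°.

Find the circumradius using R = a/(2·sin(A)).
R = a/(2·sin(A)) = 9.8/(2·sin(74°))
R = 9.8/(2·0.961262) = 9.8/1.922523 = 5.097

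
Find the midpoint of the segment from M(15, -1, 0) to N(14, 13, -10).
Midpoint = ((15+14)/2, (-1+13)/2, (0-10)/2) = (14.5, 6, -5)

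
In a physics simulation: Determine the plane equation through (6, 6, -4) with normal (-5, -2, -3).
d = n·P = (-5)(6) + (-2)(6) + (-3)(-4) = -30
Plane: -5x - 2y - 3z = -30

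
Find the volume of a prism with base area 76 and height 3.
Volume = base area * height
Volume = 76 * 3
Volume = 228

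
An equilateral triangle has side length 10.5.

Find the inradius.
For an equilateral triangle, r = s/(2√3) where s is the side.
r = 10.5/(2√3) = 10.5/3.464102 = 3.031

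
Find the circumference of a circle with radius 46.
Circumference = 2 * pi * r
Circumference = 2 * pi * 46
Circumference = 289.03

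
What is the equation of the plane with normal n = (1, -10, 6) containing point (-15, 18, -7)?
d = n·P = (1)(-15) + (-10)(18) + (6)(-7) = -237
Plane: x - 10y + 6z = -237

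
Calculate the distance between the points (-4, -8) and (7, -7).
Using the distance formula: d = sqrt((x₂-x₁)² + (y₂-y₁)²)
dx = 7 - (-4) = 11
dy = (-7) - (-8) = 1
d = sqrt(11² + 1²) = sqrt(121 + 1) = sqrt(122) = 11.05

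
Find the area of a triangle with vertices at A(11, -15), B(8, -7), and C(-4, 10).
Using the coordinate formula: Area = (1/2)|x₁(y₂-y₃) + x₂(y₃-y₁) + x₃(y₁-y₂)|
Area = (1/2)|11((-7)-10) + 8(10-(-15)) + (-4)((-15)-(-7))|
Area = (1/2)|11*(-17) + 8*25 + (-4)*(-8)|
Area = (1/2)|(-187) + 200 + 32|
Area = (1/2)*45 = 22.50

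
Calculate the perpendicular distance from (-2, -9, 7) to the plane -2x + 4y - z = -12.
d = |(-2)(-2) + 4(-9) + (-1)(7) - (-12)| / √((-2)² + 4² + (-1)²) = 27/√21 = 5.892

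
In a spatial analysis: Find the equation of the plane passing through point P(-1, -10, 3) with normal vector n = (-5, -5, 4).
d = n·P = (-5)(-1) + (-5)(-10) + (4)(3) = 67
Plane: -5x - 5y + 4z = 67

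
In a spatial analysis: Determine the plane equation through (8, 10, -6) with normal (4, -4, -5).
d = n·P = (4)(8) + (-4)(10) + (-5)(-6) = 22
Plane: 4x - 4y - 5z = 22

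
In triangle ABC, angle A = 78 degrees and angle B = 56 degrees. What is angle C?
Sum of angles in a triangle = 180 degrees
Third angle = 180 - 78 - 56
Third angle = 46 degrees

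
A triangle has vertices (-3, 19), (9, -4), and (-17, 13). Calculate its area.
Using the coordinate formula: Area = (1/2)|x₁(y₂-y₃) + x₂(y₃-y₁) + x₃(y₁-y₂)|
Area = (1/2)|(-3)((-4)-13) + 9(13-19) + (-17)(19-(-4))|
Area = (1/2)|(-3)*(-17) + 9*(-6) + (-17)*23|
Area = (1/2)|51 + (-54) + (-391)|
Area = (1/2)*394 = 197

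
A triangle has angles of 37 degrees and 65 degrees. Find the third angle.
Sum of angles in a triangle = 180 degrees
Third angle = 180 - 37 - 65
Third angle = 78 degrees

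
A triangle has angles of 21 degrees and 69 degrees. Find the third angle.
Sum of angles in a triangle = 180 degrees
Third angle = 180 - 21 - 69
Third angle = 90 degrees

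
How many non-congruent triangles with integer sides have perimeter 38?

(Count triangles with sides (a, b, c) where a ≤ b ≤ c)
With a ≤ b ≤ c and a + b + c = 38, the triangle inequality a + b > c gives c < 38/2, so c ≤ 18.
Iterate a from 1 to ⌊p/3⌋ = 12; for each a, b ranges from a to ⌊(p−a)/2⌋ with c = p − a − b, keeping only c ≥ b.
Triples: (2, 18, 18), (3, 17, 18), (4, 16, 18), …
Count = 30 triangles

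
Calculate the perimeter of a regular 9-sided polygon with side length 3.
Perimeter = number of sides * side length
Perimeter = 9 * 3
Perimeter = 27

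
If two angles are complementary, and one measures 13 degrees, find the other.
Complementary angles sum to 90 degrees.
Other angle = 90 - 13
Other angle = 77 degrees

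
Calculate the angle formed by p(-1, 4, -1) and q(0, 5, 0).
p·q = 20, |p|² = 18, |q|² = 25
cos θ = 20/√450 ≈ 0.9428
θ ≈ 19.47°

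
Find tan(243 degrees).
tan(243 degrees) = 1.9626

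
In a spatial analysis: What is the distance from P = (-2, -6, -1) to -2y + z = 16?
d = |0(-2) + (-2)(-6) + 1(-1) - (16)| / √(0² + (-2)² + 1²) = 5/√5 = 2.236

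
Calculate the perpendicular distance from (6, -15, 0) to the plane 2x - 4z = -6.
d = |2(6) + 0(-15) + (-4)(0) - (-6)| / √(2² + 0² + (-4)²) = 18/√20 = 4.025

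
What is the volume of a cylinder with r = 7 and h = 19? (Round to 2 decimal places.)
Volume = pi * r² * h
Volume = pi * 7² * 19
Volume = pi * 49 * 19
Volume = pi * 931
Volume = 2924.82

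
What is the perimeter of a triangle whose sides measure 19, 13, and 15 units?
Perimeter = sum of all sides
Perimeter = 19 + 13 + 15
Perimeter = 47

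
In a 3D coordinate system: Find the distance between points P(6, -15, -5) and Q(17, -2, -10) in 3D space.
d = √[(11)² + (13)² + (-5)²] = √315 = 17.75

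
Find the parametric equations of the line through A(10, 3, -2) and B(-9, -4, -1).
Direction vector d = B - A = (-19, -7, 1)
x = 10 - 19t, y = 3 - 7t, z = -2 + t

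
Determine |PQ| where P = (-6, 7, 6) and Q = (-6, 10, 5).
d = √[(0)² + (3)² + (-1)²] = √10 = 3.162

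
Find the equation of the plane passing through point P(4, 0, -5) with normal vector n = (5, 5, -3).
d = n·P = (5)(4) + (5)(0) + (-3)(-5) = 35
Plane: 5x + 5y - 3z = 35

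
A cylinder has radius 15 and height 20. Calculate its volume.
Volume = pi * r² * h
Volume = pi * 15² * 20
Volume = pi * 225 * 20
Volume = pi * 4500
Volume = 14137.17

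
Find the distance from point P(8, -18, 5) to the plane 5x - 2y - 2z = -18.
d = |5(8) + (-2)(-18) + (-2)(5) - (-18)| / √(5² + (-2)² + (-2)²) = 84/√33 = 14.62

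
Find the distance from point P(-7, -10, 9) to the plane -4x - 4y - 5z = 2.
d = |(-4)(-7) + (-4)(-10) + (-5)(9) - (2)| / √((-4)² + (-4)² + (-5)²) = 21/√57 = 2.782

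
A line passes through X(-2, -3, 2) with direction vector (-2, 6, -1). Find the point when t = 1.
P(1) = (-2 + (-2)(1), -3 + 6(1), 2 + (-1)(1)) = (-4, 3, 1)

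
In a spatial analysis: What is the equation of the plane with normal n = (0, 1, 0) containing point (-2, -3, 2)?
d = n·P = (0)(-2) + (1)(-3) + (0)(2) = -3
Plane: y = -3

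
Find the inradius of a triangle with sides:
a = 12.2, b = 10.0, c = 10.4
s = (a+b+c)/2 = (12.2+10.0+10.4)/2 = 16.3
Area = √(s(s-a)(s-b)(s-c)) = √(16.3·4.1·6.3·5.9) = 49.8405
r = Area/s = 49.8405/16.3 = 3.058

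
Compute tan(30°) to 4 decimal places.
tan(30 degrees) = sqrt(3)/3
Decimal approximation: 0.5774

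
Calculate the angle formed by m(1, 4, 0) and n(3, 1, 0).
m·n = 7, |m|² = 17, |n|² = 10
cos θ = 7/√170 ≈ 0.5369
θ ≈ 57.53°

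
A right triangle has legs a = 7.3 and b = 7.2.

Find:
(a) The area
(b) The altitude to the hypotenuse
(a) Area = ½ab = ½·7.3·7.2 = 26.28
(b) Hypotenuse c = √(7.3² + 7.2²) = √105.13 = 10.2533
    Area = ½·c·h_c  →  h_c = 2·Area/c = 2·26.28/10.2533 = 5.126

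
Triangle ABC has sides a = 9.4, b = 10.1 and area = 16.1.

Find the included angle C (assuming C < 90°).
Area = ½ab·sin(C)  →  sin(C) = 2·Area/(ab)
sin(C) = 2·16.1/(9.4·10.1) = 0.339162
C = arcsin(0.339162) = 19.83°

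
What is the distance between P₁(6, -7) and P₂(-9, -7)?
Using the distance formula: d = sqrt((x₂-x₁)² + (y₂-y₁)²)
dx = (-9) - 6 = -15
dy = (-7) - (-7) = 0
d = sqrt((-15)² + 0²) = sqrt(225 + 0) = sqrt(225) = 15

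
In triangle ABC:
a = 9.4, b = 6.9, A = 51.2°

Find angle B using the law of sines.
sin(B)/b = sin(A)/a
sin(B) = b·sin(A)/a = 6.9·sin(51.2°)/9.4 = 0.572067
B = arcsin(0.572067) = 34.89°  (b ≤ a, so B ≤ A and the acute solution is unique)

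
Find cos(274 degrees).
cos(274 degrees) = 0.0698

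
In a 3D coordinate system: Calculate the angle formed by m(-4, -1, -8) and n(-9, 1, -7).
m·n = 91, |m|² = 81, |n|² = 131
cos θ = 91/√10611 ≈ 0.8834
θ ≈ 27.94°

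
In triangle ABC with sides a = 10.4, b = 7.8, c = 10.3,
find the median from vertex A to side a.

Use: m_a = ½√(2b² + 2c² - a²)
m_a = ½√(2·7.8² + 2·10.3² - 10.4²)
m_a = ½√(121.68 + 212.18 - 108.16) = ½√225.7 = 7.512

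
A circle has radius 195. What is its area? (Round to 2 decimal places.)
Area = pi * r²
Area = pi * 195²
Area = pi * 38025
Area = 119459.06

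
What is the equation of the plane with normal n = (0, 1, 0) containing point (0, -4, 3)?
d = n·P = (0)(0) + (1)(-4) + (0)(3) = -4
Plane: y = -4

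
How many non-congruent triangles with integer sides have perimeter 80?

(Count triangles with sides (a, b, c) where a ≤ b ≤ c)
With a ≤ b ≤ c and a + b + c = 80, the triangle inequality a + b > c gives c < 80/2, so c ≤ 39.
Iterate a from 1 to ⌊p/3⌋ = 26; for each a, b ranges from a to ⌊(p−a)/2⌋ with c = p − a − b, keeping only c ≥ b.
Triples: (2, 39, 39), (3, 38, 39), (4, 37, 39), …
Count = 133 triangles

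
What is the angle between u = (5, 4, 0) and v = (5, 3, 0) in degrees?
u·v = 37, |u|² = 41, |v|² = 34
cos θ = 37/√1394 ≈ 0.991
θ ≈ 7.696°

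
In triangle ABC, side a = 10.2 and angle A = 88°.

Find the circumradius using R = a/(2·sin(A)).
R = a/(2·sin(A)) = 10.2/(2·sin(88°))
R = 10.2/(2·0.999391) = 10.2/1.998782 = 5.103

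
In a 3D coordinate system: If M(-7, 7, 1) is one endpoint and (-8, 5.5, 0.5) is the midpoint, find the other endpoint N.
N = (2×(-8) - (-7), 2×5.5 - 7, 2×0.5 - 1) = (-9, 4, 0)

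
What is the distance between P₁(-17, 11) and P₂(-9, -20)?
Using the distance formula: d = sqrt((x₂-x₁)² + (y₂-y₁)²)
dx = (-9) - (-17) = 8
dy = (-20) - 11 = -31
d = sqrt(8² + (-31)²) = sqrt(64 + 961) = sqrt(1025) = 32.02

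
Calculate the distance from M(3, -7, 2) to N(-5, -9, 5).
d = √[(-8)² + (-2)² + (3)²] = √77 = 8.775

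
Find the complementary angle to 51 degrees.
Complementary angles sum to 90 degrees.
Other angle = 90 - 51
Other angle = 39 degrees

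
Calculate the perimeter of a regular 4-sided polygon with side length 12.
Perimeter = number of sides * side length
Perimeter = 4 * 12
Perimeter = 48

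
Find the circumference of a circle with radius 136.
Circumference = 2 * pi * r
Circumference = 2 * pi * 136
Circumference = 854.51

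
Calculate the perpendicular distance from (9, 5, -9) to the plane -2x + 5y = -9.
d = |(-2)(9) + 5(5) + 0(-9) - (-9)| / √((-2)² + 5² + 0²) = 16/√29 = 2.971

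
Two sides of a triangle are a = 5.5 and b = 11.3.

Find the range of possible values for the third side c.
By the triangle inequality: |a - b| < c < a + b
|5.5 - 11.3| < c < 5.5 + 11.3
5.8 < c < 16.8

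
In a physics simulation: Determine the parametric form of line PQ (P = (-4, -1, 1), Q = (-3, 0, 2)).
Direction vector d = Q - P = (1, 1, 1)
x = -4 + t, y = -1 + t, z = 1 + t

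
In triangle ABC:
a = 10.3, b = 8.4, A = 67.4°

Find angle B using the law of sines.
sin(B)/b = sin(A)/a
sin(B) = b·sin(A)/a = 8.4·sin(67.4°)/10.3 = 0.752909
B = arcsin(0.752909) = 48.84°  (b ≤ a, so B ≤ A and the acute solution is unique)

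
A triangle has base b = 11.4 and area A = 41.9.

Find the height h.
A = ½bh  →  h = 2A/b
h = 2·41.9/11.4 = 7.351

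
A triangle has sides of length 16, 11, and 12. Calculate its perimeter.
Perimeter = sum of all sides
Perimeter = 16 + 11 + 12
Perimeter = 39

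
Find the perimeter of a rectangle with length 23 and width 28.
Perimeter = 2 * (length + width)
Perimeter = 2 * (23 + 28)
Perimeter = 2 * 51
Perimeter = 102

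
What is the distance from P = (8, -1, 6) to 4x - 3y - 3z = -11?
d = |4(8) + (-3)(-1) + (-3)(6) - (-11)| / √(4² + (-3)² + (-3)²) = 28/√34 = 4.802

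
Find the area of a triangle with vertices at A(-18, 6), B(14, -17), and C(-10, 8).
Using the coordinate formula: Area = (1/2)|x₁(y₂-y₃) + x₂(y₃-y₁) + x₃(y₁-y₂)|
Area = (1/2)|(-18)((-17)-8) + 14(8-6) + (-10)(6-(-17))|
Area = (1/2)|(-18)*(-25) + 14*2 + (-10)*23|
Area = (1/2)|450 + 28 + (-230)|
Area = (1/2)*248 = 124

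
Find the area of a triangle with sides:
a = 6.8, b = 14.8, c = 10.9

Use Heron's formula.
s = (a+b+c)/2 = (6.8+14.8+10.9)/2 = 16.25
A = √(s(s-a)(s-b)(s-c)) = √(16.25·9.45·1.45·5.35)
A = √1191.26 = 34.51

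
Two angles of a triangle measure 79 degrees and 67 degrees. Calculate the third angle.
Sum of angles in a triangle = 180 degrees
Third angle = 180 - 79 - 67
Third angle = 34 degrees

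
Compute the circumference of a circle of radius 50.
Circumference = 2 * pi * r
Circumference = 2 * pi * 50
Circumference = 314.16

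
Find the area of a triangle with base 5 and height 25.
Area = (1/2) * base * height
Area = (1/2) * 5 * 25
Area = 62.50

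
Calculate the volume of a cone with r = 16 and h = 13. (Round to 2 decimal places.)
Volume = (1/3) * pi * r² * h
Volume = (1/3) * pi * 16² * 13
Volume = (1/3) * pi * 256 * 13
Volume = (1/3) * pi * 3328
Volume = 3485.07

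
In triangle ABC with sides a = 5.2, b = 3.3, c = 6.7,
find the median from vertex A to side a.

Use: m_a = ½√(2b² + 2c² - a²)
m_a = ½√(2·3.3² + 2·6.7² - 5.2²)
m_a = ½√(21.78 + 89.78 - 27.04) = ½√84.52 = 4.597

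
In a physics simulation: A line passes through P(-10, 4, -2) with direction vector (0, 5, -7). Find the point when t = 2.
P(2) = (-10 + 0(2), 4 + 5(2), -2 + (-7)(2)) = (-10, 14, -16)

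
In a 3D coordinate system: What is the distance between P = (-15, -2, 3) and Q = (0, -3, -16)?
d = √[(15)² + (-1)² + (-19)²] = √587 = 24.23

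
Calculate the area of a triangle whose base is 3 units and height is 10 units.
Area = (1/2) * base * height
Area = (1/2) * 3 * 10
Area = 15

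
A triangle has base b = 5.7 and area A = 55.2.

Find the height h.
A = ½bh  →  h = 2A/b
h = 2·55.2/5.7 = 19.37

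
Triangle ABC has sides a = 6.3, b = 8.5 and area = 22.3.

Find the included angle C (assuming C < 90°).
Area = ½ab·sin(C)  →  sin(C) = 2·Area/(ab)
sin(C) = 2·22.3/(6.3·8.5) = 0.832866
C = arcsin(0.832866) = 56.39°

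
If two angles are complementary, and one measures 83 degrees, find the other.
Complementary angles sum to 90 degrees.
Other angle = 90 - 83
Other angle = 7 degrees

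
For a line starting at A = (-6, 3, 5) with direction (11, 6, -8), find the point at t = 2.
P(2) = (-6 + 11(2), 3 + 6(2), 5 + (-8)(2)) = (16, 15, -11)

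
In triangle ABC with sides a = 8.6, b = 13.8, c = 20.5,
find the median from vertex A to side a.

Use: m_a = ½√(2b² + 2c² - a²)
m_a = ½√(2·13.8² + 2·20.5² - 8.6²)
m_a = ½√(380.88 + 840.5 - 73.96) = ½√1147.42 = 16.94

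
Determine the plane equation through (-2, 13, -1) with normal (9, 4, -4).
d = n·P = (9)(-2) + (4)(13) + (-4)(-1) = 38
Plane: 9x + 4y - 4z = 38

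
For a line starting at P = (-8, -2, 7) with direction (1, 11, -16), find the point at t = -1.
P(-1) = (-8 + 1(-1), -2 + 11(-1), 7 + (-16)(-1)) = (-9, -13, 23)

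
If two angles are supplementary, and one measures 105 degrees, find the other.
Supplementary angles sum to 180 degrees.
Other angle = 180 - 105
Other angle = 75 degrees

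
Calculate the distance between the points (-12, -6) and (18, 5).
Using the distance formula: d = sqrt((x₂-x₁)² + (y₂-y₁)²)
dx = 18 - (-12) = 30
dy = 5 - (-6) = 11
d = sqrt(30² + 11²) = sqrt(900 + 121) = sqrt(1021) = 31.95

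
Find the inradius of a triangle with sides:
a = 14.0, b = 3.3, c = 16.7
s = (a+b+c)/2 = (14.0+3.3+16.7)/2 = 17
Area = √(s(s-a)(s-b)(s-c)) = √(17·3·13.7·0.3) = 14.4779
r = Area/s = 14.4779/17 = 0.8516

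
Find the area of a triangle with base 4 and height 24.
Area = (1/2) * base * height
Area = (1/2) * 4 * 24
Area = 48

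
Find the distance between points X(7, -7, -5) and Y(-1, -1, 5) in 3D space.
d = √[(-8)² + (6)² + (10)²] = √200 = 14.14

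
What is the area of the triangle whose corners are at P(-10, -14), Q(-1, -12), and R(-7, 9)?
Using the coordinate formula: Area = (1/2)|x₁(y₂-y₃) + x₂(y₃-y₁) + x₃(y₁-y₂)|
Area = (1/2)|(-10)((-12)-9) + (-1)(9-(-14)) + (-7)((-14)-(-12))|
Area = (1/2)|(-10)*(-21) + (-1)*23 + (-7)*(-2)|
Area = (1/2)|210 + (-23) + 14|
Area = (1/2)*201 = 100.50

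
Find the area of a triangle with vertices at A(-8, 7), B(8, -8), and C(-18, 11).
Using the coordinate formula: Area = (1/2)|x₁(y₂-y₃) + x₂(y₃-y₁) + x₃(y₁-y₂)|
Area = (1/2)|(-8)((-8)-11) + 8(11-7) + (-18)(7-(-8))|
Area = (1/2)|(-8)*(-19) + 8*4 + (-18)*15|
Area = (1/2)|152 + 32 + (-270)|
Area = (1/2)*86 = 43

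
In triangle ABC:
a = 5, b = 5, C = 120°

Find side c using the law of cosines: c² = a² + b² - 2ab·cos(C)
c² = 5² + 5² - 2·5·5·cos(120°)
c² = 25 + 25 - 50·-0.5000 = 75
c = √75 = 8.66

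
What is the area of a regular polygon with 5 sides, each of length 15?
For a regular 5-gon with side length s = 15:
Apothem a = s / (2*tan(pi/5)) = 15 / (2*tan(pi/5)) ≈ 10.3229
Perimeter P = 5 * 15 = 75
Area = (1/2) * P * a = (1/2) * 75 * 10.3229 = 387.11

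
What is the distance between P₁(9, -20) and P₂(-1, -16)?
Using the distance formula: d = sqrt((x₂-x₁)² + (y₂-y₁)²)
dx = (-1) - 9 = -10
dy = (-16) - (-20) = 4
d = sqrt((-10)² + 4²) = sqrt(100 + 16) = sqrt(116) = 10.77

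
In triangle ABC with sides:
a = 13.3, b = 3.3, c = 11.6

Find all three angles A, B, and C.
By the law of cosines:
cos(A) = (b² + c² - a²)/(2bc) = -0.410658  →  A = 114.2°
cos(B) = (a² + c² - b²)/(2ac) = 0.974073  →  B = 13.08°
cos(C) = (a² + b² - c²)/(2ab) = 0.606288  →  C = 52.68°
Check: A + B + C = 180.0° ✓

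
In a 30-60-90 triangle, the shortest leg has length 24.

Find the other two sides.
Long leg = 24√3 = 41.57, Hypotenuse = 48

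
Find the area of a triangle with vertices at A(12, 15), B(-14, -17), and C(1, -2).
Using the coordinate formula: Area = (1/2)|x₁(y₂-y₃) + x₂(y₃-y₁) + x₃(y₁-y₂)|
Area = (1/2)|12((-17)-(-2)) + (-14)((-2)-15) + 1(15-(-17))|
Area = (1/2)|12*(-15) + (-14)*(-17) + 1*32|
Area = (1/2)|(-180) + 238 + 32|
Area = (1/2)*90 = 45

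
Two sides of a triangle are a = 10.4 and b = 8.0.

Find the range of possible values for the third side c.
By the triangle inequality: |a - b| < c < a + b
|10.4 - 8.0| < c < 10.4 + 8.0
2.4 < c < 18.4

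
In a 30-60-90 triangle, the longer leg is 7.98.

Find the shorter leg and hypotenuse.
In a 30-60-90 triangle, sides are in ratio 1 : √3 : 2.
Long leg = short leg·√3  →  short leg = 7.98/√3 = 4.607
Hypotenuse = 2·(short leg) = 2·7.98/√3 = 9.215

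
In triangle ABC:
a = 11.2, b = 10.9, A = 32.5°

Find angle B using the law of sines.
sin(B)/b = sin(A)/a
sin(B) = b·sin(A)/a = 10.9·sin(32.5°)/11.2 = 0.522908
B = arcsin(0.522908) = 31.53°  (b ≤ a, so B ≤ A and the acute solution is unique)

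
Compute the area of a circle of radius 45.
Area = pi * r²
Area = pi * 45²
Area = pi * 2025
Area = 6361.73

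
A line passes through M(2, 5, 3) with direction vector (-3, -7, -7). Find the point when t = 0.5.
P(0.5) = (2 + (-3)(0.5), 5 + (-7)(0.5), 3 + (-7)(0.5)) = (0.5, 1.5, -0.5)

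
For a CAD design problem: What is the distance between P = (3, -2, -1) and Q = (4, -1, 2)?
d = √[(1)² + (1)² + (3)²] = √11 = 3.317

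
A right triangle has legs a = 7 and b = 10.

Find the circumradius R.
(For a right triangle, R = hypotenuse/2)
Hypotenuse c = √(7² + 10²) = √149 = 12.2066
R = c/2 = 6.103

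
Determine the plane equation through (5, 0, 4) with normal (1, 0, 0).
d = n·P = (1)(5) + (0)(0) + (0)(4) = 5
Plane: x = 5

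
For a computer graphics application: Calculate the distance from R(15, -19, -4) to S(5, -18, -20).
d = √[(-10)² + (1)² + (-16)²] = √357 = 18.89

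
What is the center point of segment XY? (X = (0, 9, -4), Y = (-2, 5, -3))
Midpoint = ((0-2)/2, (9+5)/2, (-4-3)/2) = (-1, 7, -3.5)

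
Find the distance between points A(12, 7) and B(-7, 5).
Using the distance formula: d = sqrt((x₂-x₁)² + (y₂-y₁)²)
dx = (-7) - 12 = -19
dy = 5 - 7 = -2
d = sqrt((-19)² + (-2)²) = sqrt(361 + 4) = sqrt(365) = 19.10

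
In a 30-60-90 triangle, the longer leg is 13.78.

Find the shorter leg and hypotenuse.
In a 30-60-90 triangle, sides are in ratio 1 : √3 : 2.
Long leg = short leg·√3  →  short leg = 13.78/√3 = 7.956
Hypotenuse = 2·(short leg) = 2·13.78/√3 = 15.91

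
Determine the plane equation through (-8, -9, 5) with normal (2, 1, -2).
d = n·P = (2)(-8) + (1)(-9) + (-2)(5) = -35
Plane: 2x + y - 2z = -35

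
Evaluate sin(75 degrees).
sin(75 degrees) = 0.9659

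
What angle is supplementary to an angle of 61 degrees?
Supplementary angles sum to 180 degrees.
Other angle = 180 - 61
Other angle = 119 degrees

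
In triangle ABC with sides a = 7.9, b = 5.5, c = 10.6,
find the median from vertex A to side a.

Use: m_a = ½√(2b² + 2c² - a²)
m_a = ½√(2·5.5² + 2·10.6² - 7.9²)
m_a = ½√(60.5 + 224.72 - 62.41) = ½√222.81 = 7.463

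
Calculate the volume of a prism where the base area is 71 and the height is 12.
Volume = base area * height
Volume = 71 * 12
Volume = 852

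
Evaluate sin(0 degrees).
sin(0 degrees) = 0
Decimal approximation: 0.0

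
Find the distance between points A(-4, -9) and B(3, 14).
Using the distance formula: d = sqrt((x₂-x₁)² + (y₂-y₁)²)
dx = 3 - (-4) = 7
dy = 14 - (-9) = 23
d = sqrt(7² + 23²) = sqrt(49 + 529) = sqrt(578) = 24.04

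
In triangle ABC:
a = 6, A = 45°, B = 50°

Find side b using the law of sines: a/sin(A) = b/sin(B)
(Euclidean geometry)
b = a·sin(B)/sin(A) = 6·sin(50°)/sin(45°)
b = 6·0.766044/0.707107 = 6.5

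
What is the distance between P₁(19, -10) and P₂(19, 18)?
Using the distance formula: d = sqrt((x₂-x₁)² + (y₂-y₁)²)
dx = 19 - 19 = 0
dy = 18 - (-10) = 28
d = sqrt(0² + 28²) = sqrt(0 + 784) = sqrt(784) = 28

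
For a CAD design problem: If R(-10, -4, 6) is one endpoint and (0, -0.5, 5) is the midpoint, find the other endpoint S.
S = (2×0 - (-10), 2×(-0.5) - (-4), 2×5 - 6) = (10, 3, 4)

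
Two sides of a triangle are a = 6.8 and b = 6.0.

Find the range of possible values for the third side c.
By the triangle inequality: |a - b| < c < a + b
|6.8 - 6.0| < c < 6.8 + 6.0
0.8 < c < 12.8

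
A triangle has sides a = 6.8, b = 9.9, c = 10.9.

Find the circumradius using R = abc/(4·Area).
s = (a+b+c)/2 = 13.8
Area = √(s(s-a)(s-b)(s-c)) = √(13.8·7·3.9·2.9) = 33.0537
R = abc/(4·Area) = (6.8·9.9·10.9)/(4·33.0537) = 733.788/132.2148 = 5.55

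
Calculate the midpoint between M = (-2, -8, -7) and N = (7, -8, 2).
Midpoint = ((-2+7)/2, (-8-8)/2, (-7+2)/2) = (2.5, -8, -2.5)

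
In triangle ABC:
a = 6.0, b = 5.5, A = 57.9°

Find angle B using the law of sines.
sin(B)/b = sin(A)/a
sin(B) = b·sin(A)/a = 5.5·sin(57.9°)/6.0 = 0.776528
B = arcsin(0.776528) = 50.94°  (b ≤ a, so B ≤ A and the acute solution is unique)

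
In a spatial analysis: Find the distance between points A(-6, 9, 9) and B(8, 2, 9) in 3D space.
d = √[(14)² + (-7)² + (0)²] = √245 = 15.65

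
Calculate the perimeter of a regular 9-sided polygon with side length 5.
Perimeter = number of sides * side length
Perimeter = 9 * 5
Perimeter = 45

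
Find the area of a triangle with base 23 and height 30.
Area = (1/2) * base * height
Area = (1/2) * 23 * 30
Area = 345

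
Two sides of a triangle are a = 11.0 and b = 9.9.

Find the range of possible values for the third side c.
By the triangle inequality: |a - b| < c < a + b
|11.0 - 9.9| < c < 11.0 + 9.9
1.1 < c < 20.9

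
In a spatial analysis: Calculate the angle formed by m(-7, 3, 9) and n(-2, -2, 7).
m·n = 71, |m|² = 139, |n|² = 57
cos θ = 71/√7923 ≈ 0.7977
θ ≈ 37.09°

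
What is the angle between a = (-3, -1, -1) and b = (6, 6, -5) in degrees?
a·b = -19, |a|² = 11, |b|² = 97
cos θ = -19/√1067 ≈ -0.5817
θ ≈ 125.6°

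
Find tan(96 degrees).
tan(96 degrees) = -9.5144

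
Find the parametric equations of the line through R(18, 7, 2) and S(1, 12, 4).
Direction vector d = S - R = (-17, 5, 2)
x = 18 - 17t, y = 7 + 5t, z = 2 + 2t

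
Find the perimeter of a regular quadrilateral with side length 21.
Perimeter = number of sides * side length
Perimeter = 4 * 21
Perimeter = 84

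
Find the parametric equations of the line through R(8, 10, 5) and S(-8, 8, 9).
Direction vector d = S - R = (-16, -2, 4)
x = 8 - 16t, y = 10 - 2t, z = 5 + 4t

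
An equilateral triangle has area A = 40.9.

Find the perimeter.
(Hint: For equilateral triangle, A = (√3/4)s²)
A = (√3/4)s²  →  s² = 4A/√3 = 4·40.9/√3 = 94.4545
s = 9.71877
Perimeter = 3s = 29.16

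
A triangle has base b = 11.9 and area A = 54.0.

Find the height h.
A = ½bh  →  h = 2A/b
h = 2·54.0/11.9 = 9.076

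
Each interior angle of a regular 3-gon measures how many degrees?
Interior angle of a regular n-gon = (n-2)*180/n
Interior angle = (3-2)*180/3
Interior angle = 1*180/3
Interior angle = 180/3
Interior angle = 60 degrees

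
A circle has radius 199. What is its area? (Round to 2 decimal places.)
Area = pi * r²
Area = pi * 199²
Area = pi * 39601
Area = 124410.21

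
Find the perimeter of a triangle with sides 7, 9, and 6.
Perimeter = sum of all sides
Perimeter = 7 + 9 + 6
Perimeter = 22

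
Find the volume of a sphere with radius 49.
Volume = (4/3) * pi * r³
Volume = (4/3) * pi * 49³
Volume = (4/3) * pi * 117649
Volume = 492806.98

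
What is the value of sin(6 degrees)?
sin(6 degrees) = 0.1045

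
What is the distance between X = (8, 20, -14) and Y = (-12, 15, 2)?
d = √[(-20)² + (-5)² + (16)²] = √681 = 26.1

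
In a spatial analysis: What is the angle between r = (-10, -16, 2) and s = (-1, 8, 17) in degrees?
r·s = -84, |r|² = 360, |s|² = 354
cos θ = -84/√127440 ≈ -0.2353
θ ≈ 103.6°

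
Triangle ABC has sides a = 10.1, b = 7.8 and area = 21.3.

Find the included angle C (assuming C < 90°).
Area = ½ab·sin(C)  →  sin(C) = 2·Area/(ab)
sin(C) = 2·21.3/(10.1·7.8) = 0.540746
C = arcsin(0.540746) = 32.73°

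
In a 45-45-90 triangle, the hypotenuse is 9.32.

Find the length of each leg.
In a 45-45-90 triangle, hypotenuse = leg·√2  →  leg = hypotenuse/√2
leg = 9.32/√2 = 6.59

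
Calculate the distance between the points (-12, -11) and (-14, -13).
Using the distance formula: d = sqrt((x₂-x₁)² + (y₂-y₁)²)
dx = (-14) - (-12) = -2
dy = (-13) - (-11) = -2
d = sqrt((-2)² + (-2)²) = sqrt(4 + 4) = sqrt(8) = 2.83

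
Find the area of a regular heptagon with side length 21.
For a regular 7-gon with side length s = 21:
Apothem a = s / (2*tan(pi/7)) = 21 / (2*tan(pi/7)) ≈ 21.8035
Perimeter P = 7 * 21 = 147
Area = (1/2) * P * a = (1/2) * 147 * 21.8035 = 1602.56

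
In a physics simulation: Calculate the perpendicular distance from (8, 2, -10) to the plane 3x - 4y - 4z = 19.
d = |3(8) + (-4)(2) + (-4)(-10) - (19)| / √(3² + (-4)² + (-4)²) = 37/√41 = 5.778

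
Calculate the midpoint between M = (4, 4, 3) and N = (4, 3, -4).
Midpoint = ((4+4)/2, (4+3)/2, (3-4)/2) = (4, 3.5, -0.5)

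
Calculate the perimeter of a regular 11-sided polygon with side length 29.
Perimeter = number of sides * side length
Perimeter = 11 * 29
Perimeter = 319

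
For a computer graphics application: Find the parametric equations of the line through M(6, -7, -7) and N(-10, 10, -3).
Direction vector d = N - M = (-16, 17, 4)
x = 6 - 16t, y = -7 + 17t, z = -7 + 4t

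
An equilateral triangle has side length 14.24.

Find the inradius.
For an equilateral triangle, r = s/(2√3) where s is the side.
r = 14.24/(2√3) = 14.24/3.464102 = 4.111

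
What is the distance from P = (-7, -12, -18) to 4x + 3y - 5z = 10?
d = |4(-7) + 3(-12) + (-5)(-18) - (10)| / √(4² + 3² + (-5)²) = 16/√50 = 2.263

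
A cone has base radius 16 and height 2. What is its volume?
Volume = (1/3) * pi * r² * h
Volume = (1/3) * pi * 16² * 2
Volume = (1/3) * pi * 256 * 2
Volume = (1/3) * pi * 512
Volume = 536.17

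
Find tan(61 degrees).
tan(61 degrees) = 1.804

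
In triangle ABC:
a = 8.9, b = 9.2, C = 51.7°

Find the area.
Using A = ½ab·sin(C):
A = ½·8.9·9.2·sin(51.7°) = ½·81.88·0.784776 = 32.13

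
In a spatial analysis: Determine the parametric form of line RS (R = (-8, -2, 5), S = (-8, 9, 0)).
Direction vector d = S - R = (0, 11, -5)
x = -8, y = -2 + 11t, z = 5 - 5t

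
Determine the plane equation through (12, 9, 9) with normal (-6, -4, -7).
d = n·P = (-6)(12) + (-4)(9) + (-7)(9) = -171
Plane: -6x - 4y - 7z = -171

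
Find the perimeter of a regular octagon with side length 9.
Perimeter = number of sides * side length
Perimeter = 8 * 9
Perimeter = 72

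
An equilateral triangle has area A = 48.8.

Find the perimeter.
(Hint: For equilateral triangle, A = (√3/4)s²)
A = (√3/4)s²  →  s² = 4A/√3 = 4·48.8/√3 = 112.699
s = 10.616
Perimeter = 3s = 31.85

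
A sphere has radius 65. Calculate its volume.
Volume = (4/3) * pi * r³
Volume = (4/3) * pi * 65³
Volume = (4/3) * pi * 274625
Volume = 1150346.51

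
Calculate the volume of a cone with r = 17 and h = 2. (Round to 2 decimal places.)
Volume = (1/3) * pi * r² * h
Volume = (1/3) * pi * 17² * 2
Volume = (1/3) * pi * 289 * 2
Volume = (1/3) * pi * 578
Volume = 605.28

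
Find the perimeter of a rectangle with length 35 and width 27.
Perimeter = 2 * (length + width)
Perimeter = 2 * (35 + 27)
Perimeter = 2 * 62
Perimeter = 124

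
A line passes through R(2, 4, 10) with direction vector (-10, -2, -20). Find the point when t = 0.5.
P(0.5) = (2 + (-10)(0.5), 4 + (-2)(0.5), 10 + (-20)(0.5)) = (-3, 3, 0)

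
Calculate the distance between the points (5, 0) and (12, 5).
Using the distance formula: d = sqrt((x₂-x₁)² + (y₂-y₁)²)
dx = 12 - 5 = 7
dy = 5 - 0 = 5
d = sqrt(7² + 5²) = sqrt(49 + 25) = sqrt(74) = 8.60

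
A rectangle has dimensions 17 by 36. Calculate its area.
Area = length * width
Area = 17 * 36
Area = 612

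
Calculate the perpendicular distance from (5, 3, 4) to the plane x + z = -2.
d = |1(5) + 0(3) + 1(4) - (-2)| / √(1² + 0² + 1²) = 11/√2 = 7.778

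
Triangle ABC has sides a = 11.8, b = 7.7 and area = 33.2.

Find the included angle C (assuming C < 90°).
Area = ½ab·sin(C)  →  sin(C) = 2·Area/(ab)
sin(C) = 2·33.2/(11.8·7.7) = 0.730795
C = arcsin(0.730795) = 46.95°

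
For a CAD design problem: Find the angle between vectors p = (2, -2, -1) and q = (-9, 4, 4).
p·q = -30, |p|² = 9, |q|² = 113
cos θ = -30/√1017 ≈ -0.9407
θ ≈ 160.2°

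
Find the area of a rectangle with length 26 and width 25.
Area = length * width
Area = 26 * 25
Area = 650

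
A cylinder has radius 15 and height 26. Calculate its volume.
Volume = pi * r² * h
Volume = pi * 15² * 26
Volume = pi * 225 * 26
Volume = pi * 5850
Volume = 18378.32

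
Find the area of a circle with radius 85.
Area = pi * r²
Area = pi * 85²
Area = pi * 7225
Area = 22698.01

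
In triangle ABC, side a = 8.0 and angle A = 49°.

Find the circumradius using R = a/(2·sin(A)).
R = a/(2·sin(A)) = 8.0/(2·sin(49°))
R = 8.0/(2·0.754710) = 8.0/1.509419 = 5.3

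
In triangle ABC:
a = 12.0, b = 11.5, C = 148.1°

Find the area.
Using A = ½ab·sin(C):
A = ½·12.0·11.5·sin(148.1°) = ½·138·0.528438 = 36.46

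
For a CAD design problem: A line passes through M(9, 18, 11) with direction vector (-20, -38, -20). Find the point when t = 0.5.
P(0.5) = (9 + (-20)(0.5), 18 + (-38)(0.5), 11 + (-20)(0.5)) = (-1, -1, 1)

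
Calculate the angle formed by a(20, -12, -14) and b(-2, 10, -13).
a·b = 22, |a|² = 740, |b|² = 273
cos θ = 22/√202020 ≈ 0.04895
θ ≈ 87.19°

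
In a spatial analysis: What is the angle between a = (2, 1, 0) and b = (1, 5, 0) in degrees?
a·b = 7, |a|² = 5, |b|² = 26
cos θ = 7/√130 ≈ 0.6139
θ ≈ 52.13°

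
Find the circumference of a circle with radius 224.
Circumference = 2 * pi * r
Circumference = 2 * pi * 224
Circumference = 1407.43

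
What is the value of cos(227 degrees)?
cos(227 degrees) = -0.682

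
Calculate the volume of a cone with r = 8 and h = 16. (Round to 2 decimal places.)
Volume = (1/3) * pi * r² * h
Volume = (1/3) * pi * 8² * 16
Volume = (1/3) * pi * 64 * 16
Volume = (1/3) * pi * 1024
Volume = 1072.33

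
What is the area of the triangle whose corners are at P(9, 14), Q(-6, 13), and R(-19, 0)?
Using the coordinate formula: Area = (1/2)|x₁(y₂-y₃) + x₂(y₃-y₁) + x₃(y₁-y₂)|
Area = (1/2)|9(13-0) + (-6)(0-14) + (-19)(14-13)|
Area = (1/2)|9*13 + (-6)*(-14) + (-19)*1|
Area = (1/2)|117 + 84 + (-19)|
Area = (1/2)*182 = 91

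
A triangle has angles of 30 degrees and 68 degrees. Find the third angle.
Sum of angles in a triangle = 180 degrees
Third angle = 180 - 30 - 68
Third angle = 82 degrees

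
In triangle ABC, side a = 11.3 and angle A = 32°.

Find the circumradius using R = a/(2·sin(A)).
R = a/(2·sin(A)) = 11.3/(2·sin(32°))
R = 11.3/(2·0.529919) = 11.3/1.059839 = 10.66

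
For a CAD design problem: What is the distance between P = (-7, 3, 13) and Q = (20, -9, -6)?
d = √[(27)² + (-12)² + (-19)²] = √1234 = 35.13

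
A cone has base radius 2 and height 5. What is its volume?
Volume = (1/3) * pi * r² * h
Volume = (1/3) * pi * 2² * 5
Volume = (1/3) * pi * 4 * 5
Volume = (1/3) * pi * 20
Volume = 20.94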